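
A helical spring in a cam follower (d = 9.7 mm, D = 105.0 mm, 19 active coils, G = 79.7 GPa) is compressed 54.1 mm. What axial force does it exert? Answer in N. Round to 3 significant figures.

217 N

k = Gd⁴/(8D³N_a) = (79.7×10³)(9.7⁴)/(8·105.0³·19) = 4.0099 N/mm
F = k·δ = 4.0099 × 54.1 = 216.94 N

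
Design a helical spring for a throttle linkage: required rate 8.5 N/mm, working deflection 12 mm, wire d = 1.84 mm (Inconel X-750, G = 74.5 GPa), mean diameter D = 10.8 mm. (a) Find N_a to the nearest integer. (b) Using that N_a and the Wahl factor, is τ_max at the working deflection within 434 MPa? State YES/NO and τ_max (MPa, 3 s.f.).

(a) 10 coils; (b) NO, τ_max = 565 MPa

N_a = Gd⁴/(8D³k) = (74.5×10³)(1.84⁴)/(8·10.8³·8.5) = 9.969 → N_a = 10
Actual rate k = Gd⁴/(8D³·10) = 8.4736 N/mm
Working load F = kδ = 8.4736·12 = 101.68 N
C = 10.8/1.84 = 5.8696; K_W = (4C−1)/(4C−4)+0.615/C = 1.2588
τ_max = K_W·8FD/(πd³) = 1.2588·448.91 = 565.08 MPa
τ_max > 434 MPa → exceeds allowable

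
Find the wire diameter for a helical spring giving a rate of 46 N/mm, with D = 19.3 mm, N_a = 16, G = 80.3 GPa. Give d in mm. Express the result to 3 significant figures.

4.79 mm

d = (8D³N_a·k / G)^(1/4) = (8·19.3³·16·46 / (80.3×10³))^0.25
  = (527.14)^0.25 = 4.7916 mm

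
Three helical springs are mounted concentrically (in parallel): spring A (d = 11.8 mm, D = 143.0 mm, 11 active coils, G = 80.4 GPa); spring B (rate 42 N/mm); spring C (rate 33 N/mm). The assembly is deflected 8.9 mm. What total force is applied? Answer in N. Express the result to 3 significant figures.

721 N

k_A = Gd⁴/(8D³N_a) = (80.4×10³)(11.8⁴)/(8·143.0³·11) = 6.0575 N/mm
Parallel: k_eq = 6.0575 + 42 + 33 = 81.057 N/mm
F = k_eq·δ = 81.057·8.9 = 721.41 N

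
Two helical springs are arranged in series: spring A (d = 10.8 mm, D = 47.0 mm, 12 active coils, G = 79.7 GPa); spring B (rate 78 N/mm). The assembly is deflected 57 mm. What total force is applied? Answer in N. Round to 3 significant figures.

k_A = Gd⁴/(8D³N_a) = (79.7×10³)(10.8⁴)/(8·47.0³·12) = 108.79 N/mm
Series: 1/k_eq = 1/108.79 + 1/78 = 0.022013; k_eq = 45.429 N/mm
F = k_eq·δ = 45.429·57 = 2589.4 N

2590 N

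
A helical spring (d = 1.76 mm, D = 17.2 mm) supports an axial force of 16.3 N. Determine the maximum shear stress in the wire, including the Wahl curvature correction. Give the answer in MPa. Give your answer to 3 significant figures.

150 MPa

Spring index C = D/d = 17.2/1.76 = 9.7727
K_W = (4C−1)/(4C−4) + 0.615/C = 38.091/35.091 + 0.0629 = 1.1484
τ₀ = 8FD/(πd³) = 8·16.3·17.2/(π·1.76³) = 2242.88/17.127 = 130.95 MPa
τ_max = K·τ₀ = 1.1484 × 130.95 = 150.39 MPa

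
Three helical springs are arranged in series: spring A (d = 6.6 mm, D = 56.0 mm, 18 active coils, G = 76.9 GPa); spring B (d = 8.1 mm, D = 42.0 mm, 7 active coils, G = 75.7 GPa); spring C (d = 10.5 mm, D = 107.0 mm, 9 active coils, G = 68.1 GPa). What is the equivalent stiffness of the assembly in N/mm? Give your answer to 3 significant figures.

k_A = Gd⁴/(8D³N_a) = (76.9×10³)(6.6⁴)/(8·56.0³·18) = 5.77 N/mm
k_B = Gd⁴/(8D³N_a) = (75.7×10³)(8.1⁴)/(8·42.0³·7) = 78.542 N/mm
k_C = Gd⁴/(8D³N_a) = (68.1×10³)(10.5⁴)/(8·107.0³·9) = 9.3847 N/mm
Series: 1/k_eq = 1/5.77 + 1/78.542 + 1/9.3847 = 0.2926; k_eq = 3.4176 N/mm

3.42 N/mm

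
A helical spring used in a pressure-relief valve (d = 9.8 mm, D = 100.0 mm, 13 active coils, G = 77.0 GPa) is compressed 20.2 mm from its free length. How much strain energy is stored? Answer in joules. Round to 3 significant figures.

1.39 J

k = Gd⁴/(8D³N_a) = (77.0×10³)(9.8⁴)/(8·100.0³·13) = 6.8291 N/mm
U = ½kδ² = 0.5 × 6.8291 × 20.2² = 1393.3 N·mm = 1.3933 J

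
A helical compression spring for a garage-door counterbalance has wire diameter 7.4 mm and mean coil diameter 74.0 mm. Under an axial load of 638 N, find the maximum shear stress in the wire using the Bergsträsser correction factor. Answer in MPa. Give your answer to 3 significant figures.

Spring index C = D/d = 74.0/7.4 = 10.0000
K_B = (4C+2)/(4C−3) = 42.000/37.000 = 1.1351
τ₀ = 8FD/(πd³) = 8·638·74.0/(π·7.4³) = 377696/1273 = 296.69 MPa
τ_max = K·τ₀ = 1.1351 × 296.69 = 336.78 MPa

337 MPa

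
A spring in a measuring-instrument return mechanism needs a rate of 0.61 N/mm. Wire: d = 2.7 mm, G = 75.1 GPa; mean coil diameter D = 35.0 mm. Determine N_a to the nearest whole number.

19

N_a = Gd⁴/(8D³k) = (75.1×10³ × 2.7⁴)/(8 × 35.0³ × 0.61)
    = 3.99112e+06 / 209230 = 19.08 → 19 coils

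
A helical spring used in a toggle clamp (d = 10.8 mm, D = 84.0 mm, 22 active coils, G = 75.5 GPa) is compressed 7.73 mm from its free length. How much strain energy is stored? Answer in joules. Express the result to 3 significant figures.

0.294 J

k = Gd⁴/(8D³N_a) = (75.5×10³)(10.8⁴)/(8·84.0³·22) = 9.8467 N/mm
U = ½kδ² = 0.5 × 9.8467 × 7.73² = 294.18 N·mm = 0.29418 J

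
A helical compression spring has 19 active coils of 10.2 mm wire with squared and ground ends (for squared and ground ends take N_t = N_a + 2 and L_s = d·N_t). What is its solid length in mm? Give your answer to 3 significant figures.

squared and ground ends: N_t = N_a + 2 = 19 + 2 = 21
L_s = d·N_t = 10.2 × 21 = 214.2 mm

214 mm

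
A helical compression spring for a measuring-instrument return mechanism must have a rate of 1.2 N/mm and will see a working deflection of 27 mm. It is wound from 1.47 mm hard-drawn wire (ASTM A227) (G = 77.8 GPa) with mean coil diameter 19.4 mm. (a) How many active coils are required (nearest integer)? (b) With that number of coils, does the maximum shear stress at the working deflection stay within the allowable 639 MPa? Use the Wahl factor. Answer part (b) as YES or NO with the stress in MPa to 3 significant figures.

(a) 5 coils; (b) YES, τ_max = 579 MPa

N_a = Gd⁴/(8D³k) = (77.8×10³)(1.47⁴)/(8·19.4³·1.2) = 5.183 → N_a = 5
Actual rate k = Gd⁴/(8D³·5) = 1.2439 N/mm
Working load F = kδ = 1.2439·27 = 33.585 N
C = 19.4/1.47 = 13.1973; K_W = (4C−1)/(4C−4)+0.615/C = 1.1081
τ_max = K_W·8FD/(πd³) = 1.1081·522.32 = 578.78 MPa
τ_max ≤ 639 MPa → acceptable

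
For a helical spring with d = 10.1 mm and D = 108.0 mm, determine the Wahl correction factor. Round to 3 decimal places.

C = D/d = 108.0/10.1 = 10.6931
K_W = (4C−1)/(4C−4) + 0.615/C = 41.772/38.772 + 0.0575 = 1.1349

1.135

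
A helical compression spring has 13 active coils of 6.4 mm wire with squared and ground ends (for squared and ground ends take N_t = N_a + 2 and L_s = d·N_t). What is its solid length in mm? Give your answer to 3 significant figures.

squared and ground ends: N_t = N_a + 2 = 13 + 2 = 15
L_s = d·N_t = 6.4 × 15 = 96 mm

96.0 mm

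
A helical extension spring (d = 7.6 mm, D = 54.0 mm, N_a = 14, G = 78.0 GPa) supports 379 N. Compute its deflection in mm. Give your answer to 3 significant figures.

25.7 mm

k = Gd⁴/(8D³N_a) = (78.0×10³)(7.6⁴)/(8·54.0³·14) = 14.755 N/mm
δ = F/k = 379 / 14.755 = 25.686 mm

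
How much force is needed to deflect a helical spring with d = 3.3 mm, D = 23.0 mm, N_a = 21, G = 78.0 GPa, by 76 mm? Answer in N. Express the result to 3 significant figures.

k = Gd⁴/(8D³N_a) = (78.0×10³)(3.3⁴)/(8·23.0³·21) = 4.5254 N/mm
F = k·δ = 4.5254 × 76 = 343.93 N

344 N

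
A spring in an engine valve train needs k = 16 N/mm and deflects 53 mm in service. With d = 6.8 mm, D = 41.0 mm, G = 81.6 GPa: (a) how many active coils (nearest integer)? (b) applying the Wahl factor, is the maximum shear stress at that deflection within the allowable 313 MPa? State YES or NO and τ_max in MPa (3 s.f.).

N_a = Gd⁴/(8D³k) = (81.6×10³)(6.8⁴)/(8·41.0³·16) = 19.78 → N_a = 20
Actual rate k = Gd⁴/(8D³·20) = 15.822 N/mm
Working load F = kδ = 15.822·53 = 838.55 N
C = 41.0/6.8 = 6.0294; K_W = (4C−1)/(4C−4)+0.615/C = 1.2511
τ_max = K_W·8FD/(πd³) = 1.2511·278.44 = 348.36 MPa
τ_max > 313 MPa → exceeds allowable

(a) 20 coils; (b) NO, τ_max = 348 MPa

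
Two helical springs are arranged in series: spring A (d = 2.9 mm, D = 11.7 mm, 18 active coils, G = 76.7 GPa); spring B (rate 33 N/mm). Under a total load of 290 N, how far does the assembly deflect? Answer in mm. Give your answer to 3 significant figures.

21.1 mm

k_A = Gd⁴/(8D³N_a) = (76.7×10³)(2.9⁴)/(8·11.7³·18) = 23.522 N/mm
Series: 1/k_eq = 1/23.522 + 1/33 = 0.072817; k_eq = 13.733 N/mm
δ = F/k_eq = 290/13.733 = 21.117 mm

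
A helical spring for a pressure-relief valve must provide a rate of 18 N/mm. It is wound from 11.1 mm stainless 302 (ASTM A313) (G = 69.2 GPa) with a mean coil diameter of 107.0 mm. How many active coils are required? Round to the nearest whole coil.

N_a = Gd⁴/(8D³k) = (69.2×10³ × 11.1⁴)/(8 × 107.0³ × 18)
    = 1.0505e+09 / 1.76406e+08 = 5.955 → 6 coils

6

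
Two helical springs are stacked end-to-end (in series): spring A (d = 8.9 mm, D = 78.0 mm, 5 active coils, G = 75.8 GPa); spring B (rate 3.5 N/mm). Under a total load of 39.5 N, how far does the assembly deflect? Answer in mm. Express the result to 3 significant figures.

k_A = Gd⁴/(8D³N_a) = (75.8×10³)(8.9⁴)/(8·78.0³·5) = 25.054 N/mm
Series: 1/k_eq = 1/25.054 + 1/3.5 = 0.32563; k_eq = 3.071 N/mm
δ = F/k_eq = 39.5/3.071 = 12.862 mm

12.9 mm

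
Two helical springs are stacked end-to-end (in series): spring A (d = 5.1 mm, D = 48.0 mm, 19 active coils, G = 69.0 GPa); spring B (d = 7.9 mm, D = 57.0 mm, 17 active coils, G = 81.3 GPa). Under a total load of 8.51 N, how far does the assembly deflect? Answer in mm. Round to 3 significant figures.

k_A = Gd⁴/(8D³N_a) = (69.0×10³)(5.1⁴)/(8·48.0³·19) = 2.7769 N/mm
k_B = Gd⁴/(8D³N_a) = (81.3×10³)(7.9⁴)/(8·57.0³·17) = 12.573 N/mm
Series: 1/k_eq = 1/2.7769 + 1/12.573 = 0.43965; k_eq = 2.2745 N/mm
δ = F/k_eq = 8.51/2.2745 = 3.7414 mm

3.74 mm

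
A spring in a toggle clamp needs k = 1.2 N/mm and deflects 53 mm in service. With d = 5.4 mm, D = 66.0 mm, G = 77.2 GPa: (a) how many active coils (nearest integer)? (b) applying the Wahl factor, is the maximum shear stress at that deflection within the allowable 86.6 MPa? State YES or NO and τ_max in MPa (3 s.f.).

N_a = Gd⁴/(8D³k) = (77.2×10³)(5.4⁴)/(8·66.0³·1.2) = 23.78 → N_a = 24
Actual rate k = Gd⁴/(8D³·24) = 1.1892 N/mm
Working load F = kδ = 1.1892·53 = 63.028 N
C = 66.0/5.4 = 12.2222; K_W = (4C−1)/(4C−4)+0.615/C = 1.1171
τ_max = K_W·8FD/(πd³) = 1.1171·67.273 = 75.154 MPa
τ_max ≤ 86.6 MPa → acceptable

(a) 24 coils; (b) YES, τ_max = 75.2 MPa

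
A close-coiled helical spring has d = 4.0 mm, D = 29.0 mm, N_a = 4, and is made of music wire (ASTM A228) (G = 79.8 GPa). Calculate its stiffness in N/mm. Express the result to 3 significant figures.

26.2 N/mm

k = Gd⁴/(8D³N_a) = (79.8×10³ × 4.0⁴) / (8 × 29.0³ × 4)
  = 2.04288e+07 / 780448 = 26.176 N/mm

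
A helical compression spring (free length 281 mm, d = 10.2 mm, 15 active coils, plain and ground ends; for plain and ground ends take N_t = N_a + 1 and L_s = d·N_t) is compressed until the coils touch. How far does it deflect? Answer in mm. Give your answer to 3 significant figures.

118 mm

N_t = 16; L_s = 10.2·16 = 163.2 mm
δ_solid = L₀ − L_s = 281 − 163.2 = 117.8 mm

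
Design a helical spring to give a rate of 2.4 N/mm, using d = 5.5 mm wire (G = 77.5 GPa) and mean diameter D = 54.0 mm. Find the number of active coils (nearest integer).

23

N_a = Gd⁴/(8D³k) = (77.5×10³ × 5.5⁴)/(8 × 54.0³ × 2.4)
    = 7.09173e+07 / 3.02331e+06 = 23.46 → 23 coils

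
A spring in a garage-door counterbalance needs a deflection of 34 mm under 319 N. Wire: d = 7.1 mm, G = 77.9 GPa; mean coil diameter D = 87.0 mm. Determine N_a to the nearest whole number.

Required rate k = F/δ = 319/34 = 9.3824 N/mm
N_a = Gd⁴/(8D³k) = (77.9×10³ × 7.1⁴)/(8 × 87.0³ × 9.3824)
    = 1.97957e+08 / 4.94265e+07 = 4.005 → 4 coils

4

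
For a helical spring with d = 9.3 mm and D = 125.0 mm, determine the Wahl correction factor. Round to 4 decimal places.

1.1060

C = D/d = 125.0/9.3 = 13.4409
K_W = (4C−1)/(4C−4) + 0.615/C = 52.763/49.763 + 0.0458 = 1.1060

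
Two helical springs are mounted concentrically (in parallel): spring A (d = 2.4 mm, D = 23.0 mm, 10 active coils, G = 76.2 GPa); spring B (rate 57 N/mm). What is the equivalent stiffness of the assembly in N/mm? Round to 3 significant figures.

59.6 N/mm

k_A = Gd⁴/(8D³N_a) = (76.2×10³)(2.4⁴)/(8·23.0³·10) = 2.5973 N/mm
Parallel: k_eq = 2.5973 + 57 = 59.597 N/mm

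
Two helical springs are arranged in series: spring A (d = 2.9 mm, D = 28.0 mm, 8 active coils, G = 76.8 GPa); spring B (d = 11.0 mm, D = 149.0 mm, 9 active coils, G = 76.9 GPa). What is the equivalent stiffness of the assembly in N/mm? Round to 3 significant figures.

k_A = Gd⁴/(8D³N_a) = (76.8×10³)(2.9⁴)/(8·28.0³·8) = 3.8663 N/mm
k_B = Gd⁴/(8D³N_a) = (76.9×10³)(11.0⁴)/(8·149.0³·9) = 4.7272 N/mm
Series: 1/k_eq = 1/3.8663 + 1/4.7272 = 0.47018; k_eq = 2.1268 N/mm

2.13 N/mm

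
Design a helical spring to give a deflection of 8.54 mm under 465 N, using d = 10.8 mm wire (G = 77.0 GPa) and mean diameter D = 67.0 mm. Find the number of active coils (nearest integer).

8

Required rate k = F/δ = 465/8.54 = 54.45 N/mm
N_a = Gd⁴/(8D³k) = (77.0×10³ × 10.8⁴)/(8 × 67.0³ × 54.45)
    = 1.04758e+09 / 1.31012e+08 = 7.996 → 8 coils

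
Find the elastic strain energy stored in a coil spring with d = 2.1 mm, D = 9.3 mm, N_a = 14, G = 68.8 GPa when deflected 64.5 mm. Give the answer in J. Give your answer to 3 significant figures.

30.9 J

k = Gd⁴/(8D³N_a) = (68.8×10³)(2.1⁴)/(8·9.3³·14) = 14.852 N/mm
U = ½kδ² = 0.5 × 14.852 × 64.5² = 30895 N·mm = 30.895 J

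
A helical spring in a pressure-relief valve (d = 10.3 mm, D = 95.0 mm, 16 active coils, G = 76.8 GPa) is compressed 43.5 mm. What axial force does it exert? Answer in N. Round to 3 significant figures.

k = Gd⁴/(8D³N_a) = (76.8×10³)(10.3⁴)/(8·95.0³·16) = 7.8764 N/mm
F = k·δ = 7.8764 × 43.5 = 342.62 N

343 N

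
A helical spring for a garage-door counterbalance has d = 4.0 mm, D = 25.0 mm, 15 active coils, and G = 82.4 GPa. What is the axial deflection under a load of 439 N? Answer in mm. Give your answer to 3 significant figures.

39.0 mm

k = Gd⁴/(8D³N_a) = (82.4×10³)(4.0⁴)/(8·25.0³·15) = 11.25 N/mm
δ = F/k = 439 / 11.25 = 39.021 mm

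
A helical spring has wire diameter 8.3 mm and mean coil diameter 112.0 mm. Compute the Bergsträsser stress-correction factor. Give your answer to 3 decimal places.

1.098

C = D/d = 112.0/8.3 = 13.4940
K_B = (4C+2)/(4C−3) = 55.976/50.976 = 1.0981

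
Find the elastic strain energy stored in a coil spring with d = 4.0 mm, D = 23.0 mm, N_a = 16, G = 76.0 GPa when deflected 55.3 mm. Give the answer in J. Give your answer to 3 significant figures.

k = Gd⁴/(8D³N_a) = (76.0×10³)(4.0⁴)/(8·23.0³·16) = 12.493 N/mm
U = ½kδ² = 0.5 × 12.493 × 55.3² = 19102 N·mm = 19.102 J

19.1 J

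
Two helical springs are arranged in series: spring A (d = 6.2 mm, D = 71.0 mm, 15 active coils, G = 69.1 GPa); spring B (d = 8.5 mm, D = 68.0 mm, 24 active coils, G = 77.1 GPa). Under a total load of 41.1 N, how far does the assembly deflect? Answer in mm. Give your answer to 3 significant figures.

k_A = Gd⁴/(8D³N_a) = (69.1×10³)(6.2⁴)/(8·71.0³·15) = 2.3773 N/mm
k_B = Gd⁴/(8D³N_a) = (77.1×10³)(8.5⁴)/(8·68.0³·24) = 6.6666 N/mm
Series: 1/k_eq = 1/2.3773 + 1/6.6666 = 0.57064; k_eq = 1.7524 N/mm
δ = F/k_eq = 41.1/1.7524 = 23.453 mm

23.5 mm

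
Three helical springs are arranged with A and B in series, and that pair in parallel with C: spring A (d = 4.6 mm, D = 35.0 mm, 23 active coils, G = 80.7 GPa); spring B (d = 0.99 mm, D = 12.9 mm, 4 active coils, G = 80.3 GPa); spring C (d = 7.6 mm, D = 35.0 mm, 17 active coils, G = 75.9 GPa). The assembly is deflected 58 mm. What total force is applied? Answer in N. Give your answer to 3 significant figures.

k_A = Gd⁴/(8D³N_a) = (80.7×10³)(4.6⁴)/(8·35.0³·23) = 4.5802 N/mm
k_B = Gd⁴/(8D³N_a) = (80.3×10³)(0.99⁴)/(8·12.9³·4) = 1.1229 N/mm
k_C = Gd⁴/(8D³N_a) = (75.9×10³)(7.6⁴)/(8·35.0³·17) = 43.426 N/mm
Springs A,B series: k_AB = 1/(1/4.5802+1/1.1229) = 0.9018 N/mm; parallel with C: k_eq = 0.9018+43.426 = 44.328 N/mm
F = k_eq·δ = 44.328·58 = 2571 N

2570 N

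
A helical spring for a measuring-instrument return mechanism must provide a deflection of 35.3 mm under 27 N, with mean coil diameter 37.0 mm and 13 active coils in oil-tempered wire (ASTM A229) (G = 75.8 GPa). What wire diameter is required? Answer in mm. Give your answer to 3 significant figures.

Required rate k = F/δ = 27/35.3 = 0.76487 N/mm
d = (8D³N_a·k / G)^(1/4) = (8·37.0³·13·0.76487 / (75.8×10³))^0.25
  = (53.157)^0.25 = 2.7002 mm

2.70 mm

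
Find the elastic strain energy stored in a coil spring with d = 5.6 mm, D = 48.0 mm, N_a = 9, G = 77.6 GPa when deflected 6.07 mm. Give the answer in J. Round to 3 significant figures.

0.177 J

k = Gd⁴/(8D³N_a) = (77.6×10³)(5.6⁴)/(8·48.0³·9) = 9.5842 N/mm
U = ½kδ² = 0.5 × 9.5842 × 6.07² = 176.57 N·mm = 0.17657 J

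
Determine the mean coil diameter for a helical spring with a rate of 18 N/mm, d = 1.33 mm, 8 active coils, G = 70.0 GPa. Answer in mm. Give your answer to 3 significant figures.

D = (Gd⁴/(8N_a·k))^(1/3) = (70.0×10³·1.33⁴/(8·8·18))^(1/3)
  = (190.131)^(1/3) = 5.7502 mm

5.75 mm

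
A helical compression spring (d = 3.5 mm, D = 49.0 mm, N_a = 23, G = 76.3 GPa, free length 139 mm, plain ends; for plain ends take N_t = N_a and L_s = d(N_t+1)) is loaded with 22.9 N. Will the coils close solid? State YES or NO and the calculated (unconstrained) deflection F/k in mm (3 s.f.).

k = Gd⁴/(8D³N_a) = (76.3×10³)(3.5⁴)/(8·49.0³·23) = 0.52892 N/mm
N_t = 23; L_s = 3.5·24 = 84 mm; δ_solid = L₀ − L_s = 139 − 84 = 55 mm
δ = F/k = 22.9/0.52892 = 43.296 mm
δ < δ_solid → spring does not go solid

NO, δ = 43.3 mm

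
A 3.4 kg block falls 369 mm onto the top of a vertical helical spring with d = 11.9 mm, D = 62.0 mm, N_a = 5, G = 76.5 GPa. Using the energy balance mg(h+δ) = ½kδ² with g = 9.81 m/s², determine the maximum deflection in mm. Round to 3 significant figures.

k = Gd⁴/(8D³N_a) = (76.5×10³)(11.9⁴)/(8·62.0³·5) = 160.92 N/mm
W = mg = 3.4 × 9.81 = 33.354 N
½kδ² − Wδ − Wh = 0 → δ = (W + √(W² + 2kWh))/k
δ = (33.354 + √(1112.5 + 3.96112e+06))/160.92 = (33.354 + 1990.5)/160.92 = 12.577 mm

12.6 mm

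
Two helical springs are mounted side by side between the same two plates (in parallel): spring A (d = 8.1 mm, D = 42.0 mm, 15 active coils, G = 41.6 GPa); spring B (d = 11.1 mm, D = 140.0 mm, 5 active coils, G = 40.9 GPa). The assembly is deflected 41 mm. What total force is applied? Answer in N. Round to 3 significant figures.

1060 N

k_A = Gd⁴/(8D³N_a) = (41.6×10³)(8.1⁴)/(8·42.0³·15) = 20.142 N/mm
k_B = Gd⁴/(8D³N_a) = (40.9×10³)(11.1⁴)/(8·140.0³·5) = 5.6568 N/mm
Parallel: k_eq = 20.142 + 5.6568 = 25.799 N/mm
F = k_eq·δ = 25.799·41 = 1057.8 N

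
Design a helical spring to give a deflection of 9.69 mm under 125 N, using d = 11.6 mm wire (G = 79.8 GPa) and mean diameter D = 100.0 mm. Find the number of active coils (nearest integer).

Required rate k = F/δ = 125/9.69 = 12.9 N/mm
N_a = Gd⁴/(8D³k) = (79.8×10³ × 11.6⁴)/(8 × 100.0³ × 12.9)
    = 1.44489e+09 / 1.03199e+08 = 14 → 14 coils

14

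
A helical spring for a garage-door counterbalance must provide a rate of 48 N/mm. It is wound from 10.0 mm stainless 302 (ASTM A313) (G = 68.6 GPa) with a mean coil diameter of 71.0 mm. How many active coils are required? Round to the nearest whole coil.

5

N_a = Gd⁴/(8D³k) = (68.6×10³ × 10.0⁴)/(8 × 71.0³ × 48)
    = 6.86e+08 / 1.37438e+08 = 4.991 → 5 coils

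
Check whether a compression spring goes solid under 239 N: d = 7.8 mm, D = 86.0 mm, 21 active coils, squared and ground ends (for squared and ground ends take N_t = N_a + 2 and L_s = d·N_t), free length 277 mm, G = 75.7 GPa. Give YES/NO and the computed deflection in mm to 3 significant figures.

k = Gd⁴/(8D³N_a) = (75.7×10³)(7.8⁴)/(8·86.0³·21) = 2.6222 N/mm
N_t = 23; L_s = 7.8·23 = 179.4 mm; δ_solid = L₀ − L_s = 277 − 179.4 = 97.6 mm
δ = F/k = 239/2.6222 = 91.144 mm
δ < δ_solid → spring does not go solid

NO, δ = 91.1 mm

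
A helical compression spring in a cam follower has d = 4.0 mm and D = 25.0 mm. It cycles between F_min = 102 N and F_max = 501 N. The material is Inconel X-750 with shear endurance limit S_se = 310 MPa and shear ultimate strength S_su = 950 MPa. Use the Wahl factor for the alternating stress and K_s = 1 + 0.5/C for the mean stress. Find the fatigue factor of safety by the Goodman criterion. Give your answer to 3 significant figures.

C = D/d = 25.0/4.0 = 6.2500; K_W = (4C−1)/(4C−4)+0.615/C = 1.2413; K_s = 1+0.5/C = 1.0800
F_a = (F_max−F_min)/2 = 199.5 N; F_m = (F_max+F_min)/2 = 301.5 N
τ_a = K_W·8F_aD/(πd³) = 1.2413 × 198.45 = 246.32 MPa
τ_m = K_s·8F_mD/(πd³) = 1.0800 × 299.91 = 323.9 MPa
Goodman: 1/n_f = τ_a/S_se + τ_m/S_su = 246.32/310 + 323.9/950 = 0.79459 + 0.34095 = 1.1355
n_f = 1/1.1355 = 0.8806

0.881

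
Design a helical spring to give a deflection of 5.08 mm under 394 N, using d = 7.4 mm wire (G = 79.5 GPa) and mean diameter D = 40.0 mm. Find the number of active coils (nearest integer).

6

Required rate k = F/δ = 394/5.08 = 77.559 N/mm
N_a = Gd⁴/(8D³k) = (79.5×10³ × 7.4⁴)/(8 × 40.0³ × 77.559)
    = 2.38393e+08 / 3.97102e+07 = 6.003 → 6 coils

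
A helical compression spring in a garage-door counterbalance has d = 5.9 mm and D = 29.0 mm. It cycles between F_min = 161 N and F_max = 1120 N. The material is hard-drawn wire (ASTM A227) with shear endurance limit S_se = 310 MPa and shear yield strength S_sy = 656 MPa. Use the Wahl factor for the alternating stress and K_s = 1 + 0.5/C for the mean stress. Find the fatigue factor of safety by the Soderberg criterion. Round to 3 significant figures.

C = D/d = 29.0/5.9 = 4.9153; K_W = (4C−1)/(4C−4)+0.615/C = 1.3167; K_s = 1+0.5/C = 1.1017
F_a = (F_max−F_min)/2 = 479.5 N; F_m = (F_max+F_min)/2 = 640.5 N
τ_a = K_W·8F_aD/(πd³) = 1.3167 × 172.41 = 227.01 MPa
τ_m = K_s·8F_mD/(πd³) = 1.1017 × 230.3 = 253.73 MPa
Soderberg: 1/n_f = τ_a/S_se + τ_m/S_sy = 227.01/310 + 253.73/656 = 0.73230 + 0.38679 = 1.1191
n_f = 1/1.1191 = 0.8936

0.894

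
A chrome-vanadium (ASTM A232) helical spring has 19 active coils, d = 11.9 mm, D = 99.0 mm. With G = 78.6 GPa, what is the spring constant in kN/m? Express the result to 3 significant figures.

k = Gd⁴/(8D³N_a) = (78.6×10³ × 11.9⁴) / (8 × 99.0³ × 19)
  = 1.5762e+09 / 1.47485e+08 = 10.687 N/mm

10.7 kN/m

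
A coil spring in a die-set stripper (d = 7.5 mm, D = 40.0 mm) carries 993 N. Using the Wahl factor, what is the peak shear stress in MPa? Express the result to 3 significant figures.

309 MPa

Spring index C = D/d = 40.0/7.5 = 5.3333
K_W = (4C−1)/(4C−4) + 0.615/C = 20.333/17.333 + 0.1153 = 1.2884
τ₀ = 8FD/(πd³) = 8·993·40.0/(π·7.5³) = 317760/1325.4 = 239.75 MPa
τ_max = K·τ₀ = 1.2884 × 239.75 = 308.9 MPa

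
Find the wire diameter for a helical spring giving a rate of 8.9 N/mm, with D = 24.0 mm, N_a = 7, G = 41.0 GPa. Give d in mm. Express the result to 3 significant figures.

3.60 mm

d = (8D³N_a·k / G)^(1/4) = (8·24.0³·7·8.9 / (41.0×10³))^0.25
  = (168.05)^0.25 = 3.6005 mm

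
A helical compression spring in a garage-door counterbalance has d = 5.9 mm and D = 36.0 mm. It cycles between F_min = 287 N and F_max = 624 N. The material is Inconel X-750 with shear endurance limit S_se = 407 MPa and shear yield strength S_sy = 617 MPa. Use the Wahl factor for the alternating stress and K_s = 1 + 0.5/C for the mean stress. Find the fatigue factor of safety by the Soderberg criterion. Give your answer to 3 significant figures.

1.70

C = D/d = 36.0/5.9 = 6.1017; K_W = (4C−1)/(4C−4)+0.615/C = 1.2478; K_s = 1+0.5/C = 1.0819
F_a = (F_max−F_min)/2 = 168.5 N; F_m = (F_max+F_min)/2 = 455.5 N
τ_a = K_W·8F_aD/(πd³) = 1.2478 × 75.212 = 93.85 MPa
τ_m = K_s·8F_mD/(πd³) = 1.0819 × 203.32 = 219.98 MPa
Soderberg: 1/n_f = τ_a/S_se + τ_m/S_sy = 93.85/407 + 219.98/617 = 0.23059 + 0.35653 = 0.58712
n_f = 1/0.58712 = 1.703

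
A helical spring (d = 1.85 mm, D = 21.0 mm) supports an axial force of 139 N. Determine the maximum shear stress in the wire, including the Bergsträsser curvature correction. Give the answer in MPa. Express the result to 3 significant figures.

Spring index C = D/d = 21.0/1.85 = 11.3514
K_B = (4C+2)/(4C−3) = 47.405/42.405 = 1.1179
τ₀ = 8FD/(πd³) = 8·139·21.0/(π·1.85³) = 23352/19.891 = 1174 MPa
τ_max = K·τ₀ = 1.1179 × 1174 = 1312.4 MPa

1310 MPa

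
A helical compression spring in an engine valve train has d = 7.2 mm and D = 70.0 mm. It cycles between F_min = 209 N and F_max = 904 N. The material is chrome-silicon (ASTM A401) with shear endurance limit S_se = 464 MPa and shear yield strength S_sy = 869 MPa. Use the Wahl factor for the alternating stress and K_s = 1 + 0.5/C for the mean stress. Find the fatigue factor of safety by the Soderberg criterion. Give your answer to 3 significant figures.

C = D/d = 70.0/7.2 = 9.7222; K_W = (4C−1)/(4C−4)+0.615/C = 1.1492; K_s = 1+0.5/C = 1.0514
F_a = (F_max−F_min)/2 = 347.5 N; F_m = (F_max+F_min)/2 = 556.5 N
τ_a = K_W·8F_aD/(πd³) = 1.1492 × 165.96 = 190.73 MPa
τ_m = K_s·8F_mD/(πd³) = 1.0514 × 265.77 = 279.44 MPa
Soderberg: 1/n_f = τ_a/S_se + τ_m/S_sy = 190.73/464 + 279.44/869 = 0.41105 + 0.32156 = 0.73261
n_f = 1/0.73261 = 1.365

1.36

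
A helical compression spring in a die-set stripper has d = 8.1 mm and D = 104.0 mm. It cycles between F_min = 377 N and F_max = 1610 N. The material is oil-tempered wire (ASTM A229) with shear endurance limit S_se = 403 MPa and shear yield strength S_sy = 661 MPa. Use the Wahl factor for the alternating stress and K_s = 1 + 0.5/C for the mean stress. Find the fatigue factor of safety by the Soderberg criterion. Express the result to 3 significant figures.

C = D/d = 104.0/8.1 = 12.8395; K_W = (4C−1)/(4C−4)+0.615/C = 1.1112; K_s = 1+0.5/C = 1.0389
F_a = (F_max−F_min)/2 = 616.5 N; F_m = (F_max+F_min)/2 = 993.5 N
τ_a = K_W·8F_aD/(πd³) = 1.1112 × 307.22 = 341.4 MPa
τ_m = K_s·8F_mD/(πd³) = 1.0389 × 495.09 = 514.37 MPa
Soderberg: 1/n_f = τ_a/S_se + τ_m/S_sy = 341.4/403 + 514.37/661 = 0.84714 + 0.77817 = 1.6253
n_f = 1/1.6253 = 0.6153

0.615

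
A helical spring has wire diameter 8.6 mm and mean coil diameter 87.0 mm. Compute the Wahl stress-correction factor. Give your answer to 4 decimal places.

1.1431

C = D/d = 87.0/8.6 = 10.1163
K_W = (4C−1)/(4C−4) + 0.615/C = 39.465/36.465 + 0.0608 = 1.1431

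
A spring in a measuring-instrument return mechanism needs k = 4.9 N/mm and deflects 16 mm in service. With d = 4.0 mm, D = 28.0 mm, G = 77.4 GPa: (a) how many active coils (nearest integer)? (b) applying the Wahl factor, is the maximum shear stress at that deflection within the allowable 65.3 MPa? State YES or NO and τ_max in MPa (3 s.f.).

(a) 23 coils; (b) NO, τ_max = 106 MPa

N_a = Gd⁴/(8D³k) = (77.4×10³)(4.0⁴)/(8·28.0³·4.9) = 23.03 → N_a = 23
Actual rate k = Gd⁴/(8D³·23) = 4.9056 N/mm
Working load F = kδ = 4.9056·16 = 78.489 N
C = 28.0/4.0 = 7.0000; K_W = (4C−1)/(4C−4)+0.615/C = 1.2129
τ_max = K_W·8FD/(πd³) = 1.2129·87.443 = 106.06 MPa
τ_max > 65.3 MPa → exceeds allowable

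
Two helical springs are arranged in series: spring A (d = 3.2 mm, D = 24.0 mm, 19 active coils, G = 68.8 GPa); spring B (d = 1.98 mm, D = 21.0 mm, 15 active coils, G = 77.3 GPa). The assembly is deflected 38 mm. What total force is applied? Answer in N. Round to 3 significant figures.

31.0 N

k_A = Gd⁴/(8D³N_a) = (68.8×10³)(3.2⁴)/(8·24.0³·19) = 3.4333 N/mm
k_B = Gd⁴/(8D³N_a) = (77.3×10³)(1.98⁴)/(8·21.0³·15) = 1.0691 N/mm
Series: 1/k_eq = 1/3.4333 + 1/1.0691 = 1.2267; k_eq = 0.81522 N/mm
F = k_eq·δ = 0.81522·38 = 30.978 N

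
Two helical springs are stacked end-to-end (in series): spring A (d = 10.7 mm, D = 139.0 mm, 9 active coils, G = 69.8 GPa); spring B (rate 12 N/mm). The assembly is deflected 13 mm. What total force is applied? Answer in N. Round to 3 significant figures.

k_A = Gd⁴/(8D³N_a) = (69.8×10³)(10.7⁴)/(8·139.0³·9) = 4.7317 N/mm
Series: 1/k_eq = 1/4.7317 + 1/12 = 0.29468; k_eq = 3.3936 N/mm
F = k_eq·δ = 3.3936·13 = 44.116 N

44.1 N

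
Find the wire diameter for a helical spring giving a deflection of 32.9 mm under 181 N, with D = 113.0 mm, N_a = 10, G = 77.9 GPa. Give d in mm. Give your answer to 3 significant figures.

Required rate k = F/δ = 181/32.9 = 5.5015 N/mm
d = (8D³N_a·k / G)^(1/4) = (8·113.0³·10·5.5015 / (77.9×10³))^0.25
  = (8152.1)^0.25 = 9.5021 mm

9.50 mm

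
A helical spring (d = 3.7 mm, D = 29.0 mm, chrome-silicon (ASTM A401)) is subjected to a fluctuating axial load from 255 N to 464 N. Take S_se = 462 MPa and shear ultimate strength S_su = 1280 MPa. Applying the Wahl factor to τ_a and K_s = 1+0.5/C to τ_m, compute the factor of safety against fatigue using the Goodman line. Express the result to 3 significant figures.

1.21

C = D/d = 29.0/3.7 = 7.8378; K_W = (4C−1)/(4C−4)+0.615/C = 1.1881; K_s = 1+0.5/C = 1.0638
F_a = (F_max−F_min)/2 = 104.5 N; F_m = (F_max+F_min)/2 = 359.5 N
τ_a = K_W·8F_aD/(πd³) = 1.1881 × 152.35 = 181.02 MPa
τ_m = K_s·8F_mD/(πd³) = 1.0638 × 524.12 = 557.56 MPa
Goodman: 1/n_f = τ_a/S_se + τ_m/S_su = 181.02/462 + 557.56/1280 = 0.39181 + 0.43559 = 0.8274
n_f = 1/0.8274 = 1.209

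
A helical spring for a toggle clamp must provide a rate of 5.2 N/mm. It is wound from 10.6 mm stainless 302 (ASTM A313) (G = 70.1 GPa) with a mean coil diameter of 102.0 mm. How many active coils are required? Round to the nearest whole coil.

N_a = Gd⁴/(8D³k) = (70.1×10³ × 10.6⁴)/(8 × 102.0³ × 5.2)
    = 8.84996e+08 / 4.41463e+07 = 20.05 → 20 coils

20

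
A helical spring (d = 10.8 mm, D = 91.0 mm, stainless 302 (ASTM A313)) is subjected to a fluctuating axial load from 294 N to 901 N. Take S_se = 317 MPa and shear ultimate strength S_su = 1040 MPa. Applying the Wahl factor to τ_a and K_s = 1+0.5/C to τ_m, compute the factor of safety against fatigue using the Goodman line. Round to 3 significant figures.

3.14

C = D/d = 91.0/10.8 = 8.4259; K_W = (4C−1)/(4C−4)+0.615/C = 1.1740; K_s = 1+0.5/C = 1.0593
F_a = (F_max−F_min)/2 = 303.5 N; F_m = (F_max+F_min)/2 = 597.5 N
τ_a = K_W·8F_aD/(πd³) = 1.1740 × 55.83 = 65.544 MPa
τ_m = K_s·8F_mD/(πd³) = 1.0593 × 109.91 = 116.44 MPa
Goodman: 1/n_f = τ_a/S_se + τ_m/S_su = 65.544/317 + 116.44/1040 = 0.20676 + 0.11196 = 0.31872
n_f = 1/0.31872 = 3.138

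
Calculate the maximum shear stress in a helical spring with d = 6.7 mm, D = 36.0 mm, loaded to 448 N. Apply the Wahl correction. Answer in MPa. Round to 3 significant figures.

176 MPa

Spring index C = D/d = 36.0/6.7 = 5.3731
K_W = (4C−1)/(4C−4) + 0.615/C = 20.493/17.493 + 0.1145 = 1.2860
τ₀ = 8FD/(πd³) = 8·448·36.0/(π·6.7³) = 129024/944.87 = 136.55 MPa
τ_max = K·τ₀ = 1.2860 × 136.55 = 175.6 MPa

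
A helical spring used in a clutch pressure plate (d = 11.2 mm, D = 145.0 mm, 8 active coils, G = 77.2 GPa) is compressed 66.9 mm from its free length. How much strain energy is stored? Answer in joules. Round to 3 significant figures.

k = Gd⁴/(8D³N_a) = (77.2×10³)(11.2⁴)/(8·145.0³·8) = 6.2259 N/mm
U = ½kδ² = 0.5 × 6.2259 × 66.9² = 13932 N·mm = 13.932 J

13.9 J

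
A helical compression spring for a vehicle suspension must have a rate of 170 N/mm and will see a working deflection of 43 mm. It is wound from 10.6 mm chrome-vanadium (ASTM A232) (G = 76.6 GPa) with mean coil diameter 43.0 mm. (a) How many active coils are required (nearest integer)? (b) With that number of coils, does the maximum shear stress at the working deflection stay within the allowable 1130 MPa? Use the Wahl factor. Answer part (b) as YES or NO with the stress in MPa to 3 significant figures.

N_a = Gd⁴/(8D³k) = (76.6×10³)(10.6⁴)/(8·43.0³·170) = 8.944 → N_a = 9
Actual rate k = Gd⁴/(8D³·9) = 168.93 N/mm
Working load F = kδ = 168.93·43 = 7264.1 N
C = 43.0/10.6 = 4.0566; K_W = (4C−1)/(4C−4)+0.615/C = 1.3970
τ_max = K_W·8FD/(πd³) = 1.3970·667.84 = 932.96 MPa
τ_max ≤ 1130 MPa → acceptable

(a) 9 coils; (b) YES, τ_max = 933 MPa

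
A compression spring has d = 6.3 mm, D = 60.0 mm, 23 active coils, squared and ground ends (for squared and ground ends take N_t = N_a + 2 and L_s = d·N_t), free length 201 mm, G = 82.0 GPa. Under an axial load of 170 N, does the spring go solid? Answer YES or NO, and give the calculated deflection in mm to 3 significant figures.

k = Gd⁴/(8D³N_a) = (82.0×10³)(6.3⁴)/(8·60.0³·23) = 3.2502 N/mm
N_t = 25; L_s = 6.3·25 = 157.5 mm; δ_solid = L₀ − L_s = 201 − 157.5 = 43.5 mm
δ = F/k = 170/3.2502 = 52.305 mm
δ ≥ δ_solid → spring goes solid

YES, δ = 52.3 mm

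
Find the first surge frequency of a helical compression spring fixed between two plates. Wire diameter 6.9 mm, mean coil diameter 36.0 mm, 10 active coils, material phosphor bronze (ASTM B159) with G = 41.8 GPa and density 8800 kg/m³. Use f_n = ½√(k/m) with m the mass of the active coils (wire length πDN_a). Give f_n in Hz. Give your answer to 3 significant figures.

k = Gd⁴/(8D³N_a) = (41.8×10³)(6.9⁴)/(8·36.0³·10) = 25.385 N/mm = 25385 N/m
Wire length L = πDN_a = π·36.0·10 = 1131 mm
m = ρ·(πd²/4)·L = 8800 × 37.393×10⁻⁶ m² × 1.131 m = 0.37215 kg
f_n = ½√(k/m) = 0.5·√(25385/0.37215) = 0.5·√(68211) = 130.59 Hz

131 Hz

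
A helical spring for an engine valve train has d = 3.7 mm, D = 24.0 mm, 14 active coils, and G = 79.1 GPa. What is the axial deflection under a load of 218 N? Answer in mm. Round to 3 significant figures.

k = Gd⁴/(8D³N_a) = (79.1×10³)(3.7⁴)/(8·24.0³·14) = 9.5748 N/mm
δ = F/k = 218 / 9.5748 = 22.768 mm

22.8 mm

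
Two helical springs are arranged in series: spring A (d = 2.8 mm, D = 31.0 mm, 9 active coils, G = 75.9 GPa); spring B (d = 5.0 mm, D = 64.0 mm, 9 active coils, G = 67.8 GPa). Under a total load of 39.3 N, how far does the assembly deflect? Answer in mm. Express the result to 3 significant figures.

35.6 mm

k_A = Gd⁴/(8D³N_a) = (75.9×10³)(2.8⁴)/(8·31.0³·9) = 2.175 N/mm
k_B = Gd⁴/(8D³N_a) = (67.8×10³)(5.0⁴)/(8·64.0³·9) = 2.2451 N/mm
Series: 1/k_eq = 1/2.175 + 1/2.2451 = 0.90519; k_eq = 1.1047 N/mm
δ = F/k_eq = 39.3/1.1047 = 35.574 mm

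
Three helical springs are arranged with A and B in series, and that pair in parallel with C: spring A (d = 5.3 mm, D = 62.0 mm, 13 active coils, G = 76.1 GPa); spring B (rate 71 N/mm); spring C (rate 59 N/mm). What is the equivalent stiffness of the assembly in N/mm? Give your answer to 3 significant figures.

61.3 N/mm

k_A = Gd⁴/(8D³N_a) = (76.1×10³)(5.3⁴)/(8·62.0³·13) = 2.4226 N/mm
Springs A,B series: k_AB = 1/(1/2.4226+1/71) = 2.3427 N/mm; parallel with C: k_eq = 2.3427+59 = 61.343 N/mm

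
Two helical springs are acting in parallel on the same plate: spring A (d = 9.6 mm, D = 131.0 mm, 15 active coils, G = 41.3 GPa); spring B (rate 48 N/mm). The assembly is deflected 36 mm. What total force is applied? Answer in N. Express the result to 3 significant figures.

1770 N

k_A = Gd⁴/(8D³N_a) = (41.3×10³)(9.6⁴)/(8·131.0³·15) = 1.3003 N/mm
Parallel: k_eq = 1.3003 + 48 = 49.3 N/mm
F = k_eq·δ = 49.3·36 = 1774.8 N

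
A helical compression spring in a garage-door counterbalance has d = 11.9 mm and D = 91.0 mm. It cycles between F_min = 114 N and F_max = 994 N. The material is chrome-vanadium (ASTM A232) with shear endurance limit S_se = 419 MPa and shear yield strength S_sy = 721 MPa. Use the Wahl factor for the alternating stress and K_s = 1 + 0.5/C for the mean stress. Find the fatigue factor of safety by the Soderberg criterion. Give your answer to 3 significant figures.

3.51

C = D/d = 91.0/11.9 = 7.6471; K_W = (4C−1)/(4C−4)+0.615/C = 1.1933; K_s = 1+0.5/C = 1.0654
F_a = (F_max−F_min)/2 = 440 N; F_m = (F_max+F_min)/2 = 554 N
τ_a = K_W·8F_aD/(πd³) = 1.1933 × 60.505 = 72.198 MPa
τ_m = K_s·8F_mD/(πd³) = 1.0654 × 76.182 = 81.163 MPa
Soderberg: 1/n_f = τ_a/S_se + τ_m/S_sy = 72.198/419 + 81.163/721 = 0.17231 + 0.11257 = 0.28488
n_f = 1/0.28488 = 3.51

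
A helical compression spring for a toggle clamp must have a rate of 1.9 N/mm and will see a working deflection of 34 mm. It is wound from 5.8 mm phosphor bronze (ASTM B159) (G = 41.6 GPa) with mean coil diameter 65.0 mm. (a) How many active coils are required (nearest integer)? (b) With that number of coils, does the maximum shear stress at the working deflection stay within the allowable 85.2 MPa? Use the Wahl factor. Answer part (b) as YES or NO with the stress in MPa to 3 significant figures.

N_a = Gd⁴/(8D³k) = (41.6×10³)(5.8⁴)/(8·65.0³·1.9) = 11.28 → N_a = 11
Actual rate k = Gd⁴/(8D³·11) = 1.948 N/mm
Working load F = kδ = 1.948·34 = 66.231 N
C = 65.0/5.8 = 11.2069; K_W = (4C−1)/(4C−4)+0.615/C = 1.1284
τ_max = K_W·8FD/(πd³) = 1.1284·56.186 = 63.398 MPa
τ_max ≤ 85.2 MPa → acceptable

(a) 11 coils; (b) YES, τ_max = 63.4 MPa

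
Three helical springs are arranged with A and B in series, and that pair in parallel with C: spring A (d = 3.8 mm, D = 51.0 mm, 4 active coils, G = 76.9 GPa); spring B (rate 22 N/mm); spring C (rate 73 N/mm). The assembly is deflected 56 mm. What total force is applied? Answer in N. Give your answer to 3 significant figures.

4270 N

k_A = Gd⁴/(8D³N_a) = (76.9×10³)(3.8⁴)/(8·51.0³·4) = 3.7775 N/mm
Springs A,B series: k_AB = 1/(1/3.7775+1/22) = 3.2239 N/mm; parallel with C: k_eq = 3.2239+73 = 76.224 N/mm
F = k_eq·δ = 76.224·56 = 4268.5 N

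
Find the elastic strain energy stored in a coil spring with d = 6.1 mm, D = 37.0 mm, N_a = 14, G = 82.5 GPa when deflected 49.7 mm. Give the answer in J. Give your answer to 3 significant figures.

24.9 J

k = Gd⁴/(8D³N_a) = (82.5×10³)(6.1⁴)/(8·37.0³·14) = 20.135 N/mm
U = ½kδ² = 0.5 × 20.135 × 49.7² = 24868 N·mm = 24.868 J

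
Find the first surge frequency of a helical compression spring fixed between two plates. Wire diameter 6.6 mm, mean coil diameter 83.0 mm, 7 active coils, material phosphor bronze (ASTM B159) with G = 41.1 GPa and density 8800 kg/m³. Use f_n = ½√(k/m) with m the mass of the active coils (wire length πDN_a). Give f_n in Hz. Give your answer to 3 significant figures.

33.3 Hz

k = Gd⁴/(8D³N_a) = (41.1×10³)(6.6⁴)/(8·83.0³·7) = 2.4355 N/mm = 2435.5 N/m
Wire length L = πDN_a = π·83.0·7 = 1825.3 mm
m = ρ·(πd²/4)·L = 8800 × 34.212×10⁻⁶ m² × 1.8253 m = 0.54952 kg
f_n = ½√(k/m) = 0.5·√(2435.5/0.54952) = 0.5·√(4432.1) = 33.287 Hz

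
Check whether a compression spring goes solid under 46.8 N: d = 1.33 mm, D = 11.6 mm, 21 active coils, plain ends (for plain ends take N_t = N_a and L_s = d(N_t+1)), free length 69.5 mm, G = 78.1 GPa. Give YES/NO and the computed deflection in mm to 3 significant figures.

k = Gd⁴/(8D³N_a) = (78.1×10³)(1.33⁴)/(8·11.6³·21) = 0.93191 N/mm
N_t = 21; L_s = 1.33·22 = 29.26 mm; δ_solid = L₀ − L_s = 69.5 − 29.26 = 40.24 mm
δ = F/k = 46.8/0.93191 = 50.219 mm
δ ≥ δ_solid → spring goes solid

YES, δ = 50.2 mm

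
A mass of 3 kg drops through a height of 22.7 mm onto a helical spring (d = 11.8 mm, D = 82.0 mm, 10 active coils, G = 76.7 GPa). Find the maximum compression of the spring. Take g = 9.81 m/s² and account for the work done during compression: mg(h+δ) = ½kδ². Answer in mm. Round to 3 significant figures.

k = Gd⁴/(8D³N_a) = (76.7×10³)(11.8⁴)/(8·82.0³·10) = 33.713 N/mm
W = mg = 3 × 9.81 = 29.43 N
½kδ² − Wδ − Wh = 0 → δ = (W + √(W² + 2kWh))/k
δ = (29.43 + √(866.12 + 45044.1))/33.713 = (29.43 + 214.27)/33.713 = 7.2287 mm

7.23 mm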